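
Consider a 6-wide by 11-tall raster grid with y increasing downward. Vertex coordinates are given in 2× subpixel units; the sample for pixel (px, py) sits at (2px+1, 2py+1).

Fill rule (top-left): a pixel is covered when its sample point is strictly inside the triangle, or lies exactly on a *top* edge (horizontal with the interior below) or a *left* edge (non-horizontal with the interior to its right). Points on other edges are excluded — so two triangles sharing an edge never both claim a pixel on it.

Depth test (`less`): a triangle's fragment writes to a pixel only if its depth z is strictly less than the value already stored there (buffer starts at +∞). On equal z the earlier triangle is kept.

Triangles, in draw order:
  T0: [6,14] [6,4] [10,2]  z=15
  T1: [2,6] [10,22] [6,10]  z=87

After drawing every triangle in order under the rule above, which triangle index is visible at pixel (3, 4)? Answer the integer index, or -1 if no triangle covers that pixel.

T0:
  2·area = 40
  edge (6, 14)→(6, 4): d=(0,-10) top-left  bias=+0
  edge (6, 4)→(10, 2): d=(4,-2) top-left  bias=+0
  edge (10, 2)→(6, 14): d=(-4,12) right/bottom  bias=-1
    (4,1)@(9, 3): e=[30,2,8] → █
    (5,1)@(11, 3): e=[50,6,-16] → ·
    (3,2)@(7, 5): e=[10,6,24] → █
    (4,2)@(9, 5): e=[30,10,0] → ·  [on edge]
    (3,3)@(7, 7): e=[10,14,16] → █
    (4,3)@(9, 7): e=[30,18,-8] → ·
    (3,4)@(7, 9): e=[10,22,8] → █
    (4,4)@(9, 9): e=[30,26,-16] → ·
    (3,5)@(7, 11): e=[10,30,0] → ·  [on edge]
    (2,8)@(5, 17): e=[-10,50,0] → ·  [on edge]
  covered (4 px):
    · · · · · ·
    · · · · █ ·
    · · · █ · ·
    · · · █ · ·
    · · · █ · ·
    · · · · · ·
    · · · · · ·
    · · · · · ·
    · · · · · ·
    · · · · · ·
    · · · · · ·
T1:
  2·area = 32  (B↔C swapped to make it positive)
  edge (2, 6)→(6, 10): d=(4,4) right/bottom  bias=-1
  edge (6, 10)→(10, 22): d=(4,12) right/bottom  bias=-1
  edge (10, 22)→(2, 6): d=(-8,-16) top-left  bias=+0
    (1,0)@(3, 1): e=[-24,0,56] → ·  [on edge]
    (0,2)@(1, 5): e=[0,40,-8] → ·  [on edge]
    (1,3)@(3, 7): e=[0,24,8] → ·  [on edge]
    (2,3)@(5, 7): e=[-8,0,40] → ·  [on edge]
    (2,4)@(5, 9): e=[0,8,24] → ·  [on edge]
    (2,5)@(5, 11): e=[8,16,8] → █
    (3,5)@(7, 11): e=[0,-8,40] → ·  [on edge]
    (2,6)@(5, 13): e=[16,24,-8] → ·
    (3,6)@(7, 13): e=[8,0,24] → ·  [on edge]
    (4,6)@(9, 13): e=[0,-24,56] → ·  [on edge]
    (3,7)@(7, 15): e=[16,8,8] → █
    (4,7)@(9, 15): e=[8,-16,40] → ·
    (5,7)@(11, 15): e=[0,-40,72] → ·  [on edge]
    (4,9)@(9, 19): e=[24,0,8] → ·  [on edge]
  covered (2 px):
    · · · · · ·
    · · · · · ·
    · · · · · ·
    · · · · · ·
    · · · · · ·
    · · █ · · ·
    · · · · · ·
    · · · █ · ·
    · · · · · ·
    · · · · · ·
    · · · · · ·

Z-buffer (winner per pixel, '.' = empty):
  . . . . . .
  . . . . 0 .
  . . . 0 . .
  . . . 0 . .
  . . . 0 . .
  . . 1 . . .
  . . . . . .
  . . . 1 . .
  . . . . . .
  . . . . . .
  . . . . . .

Final: 0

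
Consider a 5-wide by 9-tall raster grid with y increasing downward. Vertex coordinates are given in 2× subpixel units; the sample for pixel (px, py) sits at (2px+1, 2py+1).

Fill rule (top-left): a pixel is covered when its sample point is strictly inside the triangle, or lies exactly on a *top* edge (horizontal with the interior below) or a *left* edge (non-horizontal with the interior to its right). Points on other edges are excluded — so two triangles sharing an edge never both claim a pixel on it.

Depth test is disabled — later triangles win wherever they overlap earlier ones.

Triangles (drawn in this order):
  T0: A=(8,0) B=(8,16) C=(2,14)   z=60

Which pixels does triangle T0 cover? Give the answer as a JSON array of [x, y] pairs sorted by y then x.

T0:
  2·area = 96
  edge (8, 0)→(8, 16): d=(0,16) right/bottom  bias=-1
  edge (8, 16)→(2, 14): d=(-6,-2) top-left  bias=+0
  edge (2, 14)→(8, 0): d=(6,-14) top-left  bias=+0
    (3,1)@(7, 3): e=[16,76,4] → █
    (4,1)@(9, 3): e=[-16,80,32] → ·
    (3,2)@(7, 5): e=[16,64,16] → █
    (4,2)@(9, 5): e=[-16,68,44] → ·
    (2,3)@(5, 7): e=[48,48,0] → █  [on edge]
    (4,3)@(9, 7): e=[-16,56,56] → ·
    (2,4)@(5, 9): e=[48,36,12] → █
    (4,4)@(9, 9): e=[-16,44,68] → ·
    (2,5)@(5, 11): e=[48,24,24] → █
    (4,5)@(9, 11): e=[-16,32,80] → ·
    (1,6)@(3, 13): e=[80,8,8] → █
    (4,6)@(9, 13): e=[-16,20,92] → ·
    (2,7)@(5, 15): e=[48,0,48] → █  [on edge]
  covered (13 px):
    · · · · ·
    · · · █ ·
    · · · █ ·
    · · █ █ ·
    · · █ █ ·
    · · █ █ ·
    · █ █ █ ·
    · · █ █ ·
    · · · · ·

Final: [[3,1],[3,2],[2,3],[3,3],[2,4],[3,4],[2,5],[3,5],[1,6],[2,6],[3,6],[2,7],[3,7]]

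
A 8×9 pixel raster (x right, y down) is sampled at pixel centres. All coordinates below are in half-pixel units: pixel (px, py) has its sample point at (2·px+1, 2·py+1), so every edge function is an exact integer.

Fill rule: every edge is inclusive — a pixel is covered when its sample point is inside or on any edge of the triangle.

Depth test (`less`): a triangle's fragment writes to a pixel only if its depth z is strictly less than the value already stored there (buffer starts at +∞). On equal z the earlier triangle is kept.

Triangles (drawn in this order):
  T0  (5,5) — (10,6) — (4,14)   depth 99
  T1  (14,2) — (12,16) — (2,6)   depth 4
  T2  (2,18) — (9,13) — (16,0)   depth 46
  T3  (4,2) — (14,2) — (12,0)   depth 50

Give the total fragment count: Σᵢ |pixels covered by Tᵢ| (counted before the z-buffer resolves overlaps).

T0:
  2·area = 46
  edge (5, 5)→(10, 6): d=(5,1) inclusive
  edge (10, 6)→(4, 14): d=(-6,8) inclusive
  edge (4, 14)→(5, 5): d=(1,-9) inclusive
    (2,2)@(5, 5): e=[0,46,0] → X  [on edge]
    (3,2)@(7, 5): e=[-2,30,18] → .
    (2,3)@(5, 7): e=[10,34,2] → X
    (3,3)@(7, 7): e=[8,18,20] → X
    (4,3)@(9, 7): e=[6,2,38] → X
    (5,3)@(11, 7): e=[4,-14,56] → .
    (7,3)@(15, 7): e=[0,-46,92] → .  [on edge]
    (2,4)@(5, 9): e=[20,22,4] → X
    (4,4)@(9, 9): e=[16,-10,40] → .
    (2,5)@(5, 11): e=[30,10,6] → X
    (3,5)@(7, 11): e=[28,-6,24] → .
    (2,6)@(5, 13): e=[40,-2,8] → .
  covered (7 px):
    . . . . . . . .
    . . . . . . . .
    . . X . . . . .
    . . X X X . . .
    . . X X . . . .
    . . X . . . . .
    . . . . . . . .
    . . . . . . . .
    . . . . . . . .
T1:
  2·area = 160
  edge (14, 2)→(12, 16): d=(-2,14) inclusive
  edge (12, 16)→(2, 6): d=(-10,-10) inclusive
  edge (2, 6)→(14, 2): d=(12,-4) inclusive
    (5,1)@(11, 3): e=[40,120,0] → X  [on edge]
    (6,1)@(13, 3): e=[12,140,8] → X
    (7,1)@(15, 3): e=[-16,160,16] → .
    (0,2)@(1, 5): e=[176,0,-16] → .  [on edge]
    (2,2)@(5, 5): e=[120,40,0] → X  [on edge]
    (3,2)@(7, 5): e=[92,60,8] → X
    (4,2)@(9, 5): e=[64,80,16] → X
    (7,2)@(15, 5): e=[-20,140,40] → .
    (1,3)@(3, 7): e=[144,0,16] → X  [on edge]
    (7,3)@(15, 7): e=[-24,120,64] → .
    (1,4)@(3, 9): e=[140,-20,40] → .
    (2,4)@(5, 9): e=[112,0,48] → X  [on edge]
    (6,4)@(13, 9): e=[0,80,80] → X  [on edge]
    (3,5)@(7, 11): e=[80,0,80] → X  [on edge]
    (4,6)@(9, 13): e=[48,0,112] → X  [on edge]
    (5,7)@(11, 15): e=[16,0,144] → X  [on edge]
    (6,8)@(13, 17): e=[-16,0,176] → .  [on edge]
  covered (24 px):
    . . . . . . . .
    . . . . . X X .
    . . X X X X X .
    . X X X X X X .
    . . X X X X X .
    . . . X X X . .
    . . . . X X . .
    . . . . . X . .
    . . . . . . . .
T2:
  2·area = 56  (B↔C swapped to make it positive)
  edge (2, 18)→(16, 0): d=(14,-18) inclusive
  edge (16, 0)→(9, 13): d=(-7,13) inclusive
  edge (9, 13)→(2, 18): d=(-7,5) inclusive
    (6,2)@(13, 5): e=[16,4,36] → X
    (7,2)@(15, 5): e=[52,-22,26] → .
    (5,3)@(11, 7): e=[8,16,32] → X
    (6,3)@(13, 7): e=[44,-10,22] → .
    (4,4)@(9, 9): e=[0,28,28] → X  [on edge]
    (6,4)@(13, 9): e=[72,-24,8] → .
    (4,5)@(9, 11): e=[28,14,14] → X
    (5,5)@(11, 11): e=[64,-12,4] → .
    (3,6)@(7, 13): e=[20,26,10] → X
    (4,6)@(9, 13): e=[56,0,0] → X  [on edge]
    (5,6)@(11, 13): e=[92,-26,-10] → .
    (2,7)@(5, 15): e=[12,38,6] → X
  covered (9 px):
    . . . . . . . .
    . . . . . . . .
    . . . . . . X .
    . . . . . X . .
    . . . . X X . .
    . . . . X . . .
    . . . X X . . .
    . . X . . . . .
    . X . . . . . .
T3:
  2·area = 20  (B↔C swapped to make it positive)
  edge (4, 2)→(12, 0): d=(8,-2) inclusive
  edge (12, 0)→(14, 2): d=(2,2) inclusive
  edge (14, 2)→(4, 2): d=(-10,0) inclusive
    (4,0)@(9, 1): e=[2,8,10] → X
    (5,0)@(11, 1): e=[6,4,10] → X
    (6,0)@(13, 1): e=[10,0,10] → X  [on edge]
    (7,0)@(15, 1): e=[14,-4,10] → .
    (4,1)@(9, 3): e=[18,12,-10] → .
    (5,1)@(11, 3): e=[22,8,-10] → .
    (6,1)@(13, 3): e=[26,4,-10] → .
    (7,1)@(15, 3): e=[30,0,-10] → .  [on edge]
  covered (3 px):
    . . . . X X X .
    . . . . . . . .
    . . . . . . . .
    . . . . . . . .
    . . . . . . . .
    . . . . . . . .
    . . . . . . . .
    . . . . . . . .
    . . . . . . . .

Result: 43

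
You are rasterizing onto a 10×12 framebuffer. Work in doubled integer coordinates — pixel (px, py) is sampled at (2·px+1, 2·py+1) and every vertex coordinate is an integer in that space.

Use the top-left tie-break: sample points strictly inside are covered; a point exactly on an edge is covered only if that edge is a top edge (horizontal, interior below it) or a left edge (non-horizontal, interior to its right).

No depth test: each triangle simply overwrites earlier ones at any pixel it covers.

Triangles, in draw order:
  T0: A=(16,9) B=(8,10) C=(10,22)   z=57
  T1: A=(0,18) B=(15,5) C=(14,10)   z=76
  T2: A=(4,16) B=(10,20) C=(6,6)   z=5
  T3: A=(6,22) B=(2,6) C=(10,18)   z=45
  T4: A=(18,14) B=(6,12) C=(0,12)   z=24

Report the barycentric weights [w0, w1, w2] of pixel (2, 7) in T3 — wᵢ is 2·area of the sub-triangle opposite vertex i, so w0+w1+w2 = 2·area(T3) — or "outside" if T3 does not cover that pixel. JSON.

T0:
  2·area = 98  (B↔C swapped to make it positive)
  edge (16, 9)→(10, 22): d=(-6,13) right/bottom  bias=-1
  edge (10, 22)→(8, 10): d=(-2,-12) top-left  bias=+0
  edge (8, 10)→(16, 9): d=(8,-1) top-left  bias=+0
    (4,5)@(9, 11): e=[79,10,9] → #
    (5,5)@(11, 11): e=[53,34,11] → #
    (6,5)@(13, 11): e=[27,58,13] → #
    (7,5)@(15, 11): e=[1,82,15] → #
    (8,5)@(17, 11): e=[-25,106,17] → ·
    (4,6)@(9, 13): e=[67,6,25] → #
    (7,6)@(15, 13): e=[-11,78,31] → ·
    (4,7)@(9, 15): e=[55,2,41] → #
    (7,7)@(15, 15): e=[-23,74,47] → ·
    (4,8)@(9, 17): e=[43,-2,57] → ·
    (5,8)@(11, 17): e=[17,22,59] → #
    (6,8)@(13, 17): e=[-9,46,61] → ·
  covered (12 px):
    · · · · · · · · · ·
    · · · · · · · · · ·
    · · · · · · · · · ·
    · · · · · · · · · ·
    · · · · · · · · · ·
    · · · · # # # # · ·
    · · · · # # # · · ·
    · · · · # # # · · ·
    · · · · · # · · · ·
    · · · · · # · · · ·
    · · · · · · · · · ·
    · · · · · · · · · ·
T1:
  2·area = 62
  edge (0, 18)→(15, 5): d=(15,-13) top-left  bias=+0
  edge (15, 5)→(14, 10): d=(-1,5) right/bottom  bias=-1
  edge (14, 10)→(0, 18): d=(-14,8) right/bottom  bias=-1
    (7,2)@(15, 5): e=[0,0,62] → ·  [on edge]
    (6,3)@(13, 7): e=[4,8,50] → #
    (7,3)@(15, 7): e=[30,-2,34] → ·
    (5,4)@(11, 9): e=[8,16,38] → #
    (7,4)@(15, 9): e=[60,-4,6] → ·
    (4,5)@(9, 11): e=[12,24,26] → #
    (6,5)@(13, 11): e=[64,4,-6] → ·
    (3,6)@(7, 13): e=[16,32,14] → #
    (4,6)@(9, 13): e=[42,22,-2] → ·
    (5,6)@(11, 13): e=[68,12,-18] → ·
    (2,7)@(5, 15): e=[20,40,2] → #
    (3,7)@(7, 15): e=[46,30,-14] → ·
    (6,7)@(13, 15): e=[124,0,-62] → ·  [on edge]
  covered (7 px):
    · · · · · · · · · ·
    · · · · · · · · · ·
    · · · · · · · · · ·
    · · · · · · # · · ·
    · · · · · # # · · ·
    · · · · # # · · · ·
    · · · # · · · · · ·
    · · # · · · · · · ·
    · · · · · · · · · ·
    · · · · · · · · · ·
    · · · · · · · · · ·
    · · · · · · · · · ·
T2:
  2·area = 68  (B↔C swapped to make it positive)
  edge (4, 16)→(6, 6): d=(2,-10) top-left  bias=+0
  edge (6, 6)→(10, 20): d=(4,14) right/bottom  bias=-1
  edge (10, 20)→(4, 16): d=(-6,-4) top-left  bias=+0
    (3,0)@(7, 1): e=[0,-34,102] → ·  [on edge]
    (2,5)@(5, 11): e=[0,34,34] → #  [on edge]
    (3,5)@(7, 11): e=[20,6,42] → #
    (4,5)@(9, 11): e=[40,-22,50] → ·
    (2,6)@(5, 13): e=[4,42,22] → #
    (4,6)@(9, 13): e=[44,-14,38] → ·
    (2,7)@(5, 15): e=[8,50,10] → #
    (4,7)@(9, 15): e=[48,-6,26] → ·
    (2,8)@(5, 17): e=[12,58,-2] → ·
    (3,8)@(7, 17): e=[32,30,6] → #
    (4,8)@(9, 17): e=[52,2,14] → #
    (5,8)@(11, 17): e=[72,-26,22] → ·
    (1,10)@(3, 21): e=[0,102,-34] → ·  [on edge]
  covered (9 px):
    · · · · · · · · · ·
    · · · · · · · · · ·
    · · · · · · · · · ·
    · · · · · · · · · ·
    · · · · · · · · · ·
    · · # # · · · · · ·
    · · # # · · · · · ·
    · · # # · · · · · ·
    · · · # # · · · · ·
    · · · · # · · · · ·
    · · · · · · · · · ·
    · · · · · · · · · ·
T3:
  2·area = 80
  edge (6, 22)→(2, 6): d=(-4,-16) top-left  bias=+0
  edge (2, 6)→(10, 18): d=(8,12) right/bottom  bias=-1
  edge (10, 18)→(6, 22): d=(-4,4) right/bottom  bias=-1
    (1,4)@(3, 9): e=[4,12,64] → #
    (2,4)@(5, 9): e=[36,-12,56] → ·
    (9,4)@(19, 9): e=[260,-180,0] → ·  [on edge]
    (1,5)@(3, 11): e=[-4,28,56] → ·
    (2,5)@(5, 11): e=[28,4,48] → #
    (3,5)@(7, 11): e=[60,-20,40] → ·
    (8,5)@(17, 11): e=[220,-140,0] → ·  [on edge]
    (2,6)@(5, 13): e=[20,20,40] → #
    (3,6)@(7, 13): e=[52,-4,32] → ·
    (7,6)@(15, 13): e=[180,-100,0] → ·  [on edge]
    (2,7)@(5, 15): e=[12,36,32] → #
    (3,7)@(7, 15): e=[44,12,24] → #
    (6,7)@(13, 15): e=[140,-60,0] → ·  [on edge]
    (5,8)@(11, 17): e=[100,-20,0] → ·  [on edge]
    (4,9)@(9, 19): e=[60,20,0] → ·  [on edge]
    (3,10)@(7, 21): e=[20,60,0] → ·  [on edge]
    (2,11)@(5, 23): e=[-20,100,0] → ·  [on edge]
  covered (9 px):
    · · · · · · · · · ·
    · · · · · · · · · ·
    · · · · · · · · · ·
    · · · · · · · · · ·
    · # · · · · · · · ·
    · · # · · · · · · ·
    · · # · · · · · · ·
    · · # # · · · · · ·
    · · # # # · · · · ·
    · · · # · · · · · ·
    · · · · · · · · · ·
    · · · · · · · · · ·
T4:
  2·area = 12  (B↔C swapped to make it positive)
  edge (18, 14)→(0, 12): d=(-18,-2) top-left  bias=+0
  edge (0, 12)→(6, 12): d=(6,0) top-left  bias=+0
  edge (6, 12)→(18, 14): d=(12,2) right/bottom  bias=-1
    (4,6)@(9, 13): e=[0,6,6] → #  [on edge]
    (5,6)@(11, 13): e=[4,6,2] → #
    (6,6)@(13, 13): e=[8,6,-2] → ·
    (4,7)@(9, 15): e=[-36,18,30] → ·
    (5,7)@(11, 15): e=[-32,18,26] → ·
  covered (2 px):
    · · · · · · · · · ·
    · · · · · · · · · ·
    · · · · · · · · · ·
    · · · · · · · · · ·
    · · · · · · · · · ·
    · · · · · · · · · ·
    · · · · # # · · · ·
    · · · · · · · · · ·
    · · · · · · · · · ·
    · · · · · · · · · ·
    · · · · · · · · · ·
    · · · · · · · · · ·

Final: [36,32,12]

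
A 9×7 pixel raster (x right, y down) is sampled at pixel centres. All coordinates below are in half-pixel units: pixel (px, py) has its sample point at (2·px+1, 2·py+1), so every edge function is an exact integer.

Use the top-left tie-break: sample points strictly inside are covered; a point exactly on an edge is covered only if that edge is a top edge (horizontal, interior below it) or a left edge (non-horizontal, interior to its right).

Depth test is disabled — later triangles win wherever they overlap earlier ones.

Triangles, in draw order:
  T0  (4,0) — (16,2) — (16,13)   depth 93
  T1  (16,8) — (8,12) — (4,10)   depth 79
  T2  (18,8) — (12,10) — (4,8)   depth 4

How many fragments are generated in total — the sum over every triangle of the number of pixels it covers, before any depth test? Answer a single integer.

T0:
  2·area = 132
  edge (4, 0)→(16, 2): d=(12,2) right/bottom  bias=-1
  edge (16, 2)→(16, 13): d=(0,11) right/bottom  bias=-1
  edge (16, 13)→(4, 0): d=(-12,-13) top-left  bias=+0
    (2,0)@(5, 1): e=[10,121,1] → X
    (3,0)@(7, 1): e=[6,99,27] → X
    (4,0)@(9, 1): e=[2,77,53] → X
    (5,0)@(11, 1): e=[-2,55,79] → .
    (2,1)@(5, 3): e=[34,121,-23] → .
    (3,1)@(7, 3): e=[30,99,3] → X
    (5,1)@(11, 3): e=[22,55,55] → X
    (6,1)@(13, 3): e=[18,33,81] → X
    (7,1)@(15, 3): e=[14,11,107] → X
    (8,1)@(17, 3): e=[10,-11,133] → .
    (3,2)@(7, 5): e=[54,99,-21] → .
    (4,2)@(9, 5): e=[50,77,5] → X
  covered (18 px):
    . . X X X . . . .
    . . . X X X X X .
    . . . . X X X X .
    . . . . . X X X .
    . . . . . . X X .
    . . . . . . . X .
    . . . . . . . . .
T1:
  2·area = 32
  edge (16, 8)→(8, 12): d=(-8,4) right/bottom  bias=-1
  edge (8, 12)→(4, 10): d=(-4,-2) top-left  bias=+0
  edge (4, 10)→(16, 8): d=(12,-2) top-left  bias=+0
    (5,4)@(11, 9): e=[12,18,2] → X
    (6,4)@(13, 9): e=[4,22,6] → X
    (7,4)@(15, 9): e=[-4,26,10] → .
    (3,5)@(7, 11): e=[12,2,18] → X
    (4,5)@(9, 11): e=[4,6,22] → X
    (5,5)@(11, 11): e=[-4,10,26] → .
    (6,5)@(13, 11): e=[-12,14,30] → .
    (3,6)@(7, 13): e=[-4,-6,42] → .
    (4,6)@(9, 13): e=[-12,-2,46] → .
  covered (4 px):
    . . . . . . . . .
    . . . . . . . . .
    . . . . . . . . .
    . . . . . . . . .
    . . . . . X X . .
    . . . X X . . . .
    . . . . . . . . .
T2:
  2·area = 28
  edge (18, 8)→(12, 10): d=(-6,2) right/bottom  bias=-1
  edge (12, 10)→(4, 8): d=(-8,-2) top-left  bias=+0
  edge (4, 8)→(18, 8): d=(14,0) top-left  bias=+0
    (4,4)@(9, 9): e=[12,2,14] → X
    (5,4)@(11, 9): e=[8,6,14] → X
    (6,4)@(13, 9): e=[4,10,14] → X
    (7,4)@(15, 9): e=[0,14,14] → .  [on edge]
    (4,5)@(9, 11): e=[0,-14,42] → .  [on edge]
    (5,5)@(11, 11): e=[-4,-10,42] → .
    (6,5)@(13, 11): e=[-8,-6,42] → .
    (1,6)@(3, 13): e=[0,-42,70] → .  [on edge]
  covered (3 px):
    . . . . . . . . .
    . . . . . . . . .
    . . . . . . . . .
    . . . . . . . . .
    . . . . X X X . .
    . . . . . . . . .
    . . . . . . . . .

Result: 25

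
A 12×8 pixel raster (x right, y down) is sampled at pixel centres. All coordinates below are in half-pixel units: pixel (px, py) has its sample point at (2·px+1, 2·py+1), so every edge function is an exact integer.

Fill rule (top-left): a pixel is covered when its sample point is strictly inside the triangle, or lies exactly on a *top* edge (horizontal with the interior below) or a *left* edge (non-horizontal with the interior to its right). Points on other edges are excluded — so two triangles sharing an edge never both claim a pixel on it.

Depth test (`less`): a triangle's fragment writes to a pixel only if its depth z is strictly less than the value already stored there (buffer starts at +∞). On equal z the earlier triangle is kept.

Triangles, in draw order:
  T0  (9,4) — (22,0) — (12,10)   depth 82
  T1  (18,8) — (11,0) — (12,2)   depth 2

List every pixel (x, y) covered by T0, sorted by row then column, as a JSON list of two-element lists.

T0:
  2·area = 90
  edge (9, 4)→(22, 0): d=(13,-4) top-left  bias=+0
  edge (22, 0)→(12, 10): d=(-10,10) right/bottom  bias=-1
  edge (12, 10)→(9, 4): d=(-3,-6) top-left  bias=+0
    (9,0)@(19, 1): e=[1,20,69] → X
    (10,0)@(21, 1): e=[9,0,81] → .  [on edge]
    (6,1)@(13, 3): e=[3,60,27] → X
    (7,1)@(15, 3): e=[11,40,39] → X
    (8,1)@(17, 3): e=[19,20,51] → X
    (9,1)@(19, 3): e=[27,0,63] → .  [on edge]
    (5,2)@(11, 5): e=[21,60,9] → X
    (8,2)@(17, 5): e=[45,0,45] → .  [on edge]
    (5,3)@(11, 7): e=[47,40,3] → X
    (7,3)@(15, 7): e=[63,0,27] → .  [on edge]
    (5,4)@(11, 9): e=[73,20,-3] → .
    (6,4)@(13, 9): e=[81,0,9] → .  [on edge]
    (5,5)@(11, 11): e=[99,0,-9] → .  [on edge]
    (4,6)@(9, 13): e=[117,0,-27] → .  [on edge]
    (3,7)@(7, 15): e=[135,0,-45] → .  [on edge]
  covered (9 px):
    . . . . . . . . . X . .
    . . . . . . X X X . . .
    . . . . . X X X . . . .
    . . . . . X X . . . . .
    . . . . . . . . . . . .
    . . . . . . . . . . . .
    . . . . . . . . . . . .
    . . . . . . . . . . . .
T1:
  2·area = 6  (B↔C swapped to make it positive)
  edge (18, 8)→(12, 2): d=(-6,-6) top-left  bias=+0
  edge (12, 2)→(11, 0): d=(-1,-2) top-left  bias=+0
  edge (11, 0)→(18, 8): d=(7,8) right/bottom  bias=-1
    (5,0)@(11, 1): e=[0,-1,7] → .  [on edge]
    (6,1)@(13, 3): e=[0,1,5] → X  [on edge]
    (7,1)@(15, 3): e=[12,5,-11] → .
    (6,2)@(13, 5): e=[-12,-1,19] → .
    (7,2)@(15, 5): e=[0,3,3] → X  [on edge]
    (8,2)@(17, 5): e=[12,7,-13] → .
    (7,3)@(15, 7): e=[-12,1,17] → .
    (8,3)@(17, 7): e=[0,5,1] → X  [on edge]
    (9,3)@(19, 7): e=[12,9,-15] → .
    (8,4)@(17, 9): e=[-12,3,15] → .
    (9,4)@(19, 9): e=[0,7,-1] → .  [on edge]
    (10,5)@(21, 11): e=[0,9,-3] → .  [on edge]
    (11,6)@(23, 13): e=[0,11,-5] → .  [on edge]
  covered (3 px):
    . . . . . . . . . . . .
    . . . . . . X . . . . .
    . . . . . . . X . . . .
    . . . . . . . . X . . .
    . . . . . . . . . . . .
    . . . . . . . . . . . .
    . . . . . . . . . . . .
    . . . . . . . . . . . .

Result: [[9,0],[6,1],[7,1],[8,1],[5,2],[6,2],[7,2],[5,3],[6,3]]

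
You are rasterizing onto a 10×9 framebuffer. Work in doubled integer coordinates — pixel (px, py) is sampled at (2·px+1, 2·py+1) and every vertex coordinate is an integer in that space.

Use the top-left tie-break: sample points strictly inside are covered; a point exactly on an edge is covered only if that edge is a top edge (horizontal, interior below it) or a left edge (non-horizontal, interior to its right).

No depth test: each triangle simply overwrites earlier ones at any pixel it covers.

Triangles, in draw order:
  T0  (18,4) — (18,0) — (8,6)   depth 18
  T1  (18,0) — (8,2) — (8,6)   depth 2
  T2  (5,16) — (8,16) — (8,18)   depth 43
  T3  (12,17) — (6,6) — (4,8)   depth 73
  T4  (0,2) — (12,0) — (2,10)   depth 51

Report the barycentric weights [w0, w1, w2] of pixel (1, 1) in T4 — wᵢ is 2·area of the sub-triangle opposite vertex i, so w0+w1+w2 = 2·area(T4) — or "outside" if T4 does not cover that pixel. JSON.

T0:
  2·area = 40  (B↔C swapped to make it positive)
  edge (18, 4)→(8, 6): d=(-10,2) right/bottom  bias=-1
  edge (8, 6)→(18, 0): d=(10,-6) top-left  bias=+0
  edge (18, 0)→(18, 4): d=(0,4) right/bottom  bias=-1
    (8,0)@(17, 1): e=[32,4,4] → X
    (9,0)@(19, 1): e=[28,16,-4] → .
    (6,1)@(13, 3): e=[20,0,20] → X  [on edge]
    (7,1)@(15, 3): e=[16,12,12] → X
    (9,1)@(19, 3): e=[8,36,-4] → .
    (5,2)@(11, 5): e=[4,8,28] → X
    (6,2)@(13, 5): e=[0,20,20] → .  [on edge]
    (7,2)@(15, 5): e=[-4,32,12] → .
    (8,2)@(17, 5): e=[-8,44,4] → .
    (1,3)@(3, 7): e=[0,-20,60] → .  [on edge]
    (5,3)@(11, 7): e=[-16,28,28] → .
    (1,4)@(3, 9): e=[-20,0,60] → .  [on edge]
  covered (5 px):
    . . . . . . . . X .
    . . . . . . X X X .
    . . . . . X . . . .
    . . . . . . . . . .
    . . . . . . . . . .
    . . . . . . . . . .
    . . . . . . . . . .
    . . . . . . . . . .
    . . . . . . . . . .
T1:
  2·area = 40  (B↔C swapped to make it positive)
  edge (18, 0)→(8, 6): d=(-10,6) right/bottom  bias=-1
  edge (8, 6)→(8, 2): d=(0,-4) top-left  bias=+0
  edge (8, 2)→(18, 0): d=(10,-2) top-left  bias=+0
    (6,0)@(13, 1): e=[20,20,0] → X  [on edge]
    (7,0)@(15, 1): e=[8,28,4] → X
    (8,0)@(17, 1): e=[-4,36,8] → .
    (1,1)@(3, 3): e=[60,-20,0] → .  [on edge]
    (4,1)@(9, 3): e=[24,4,12] → X
    (5,1)@(11, 3): e=[12,12,16] → X
    (6,1)@(13, 3): e=[0,20,20] → .  [on edge]
    (7,1)@(15, 3): e=[-12,28,24] → .
    (4,2)@(9, 5): e=[4,4,32] → X
    (5,2)@(11, 5): e=[-8,12,36] → .
    (4,3)@(9, 7): e=[-16,4,52] → .
    (1,4)@(3, 9): e=[0,-20,60] → .  [on edge]
  covered (5 px):
    . . . . . . X X . .
    . . . . X X . . . .
    . . . . X . . . . .
    . . . . . . . . . .
    . . . . . . . . . .
    . . . . . . . . . .
    . . . . . . . . . .
    . . . . . . . . . .
    . . . . . . . . . .
T2:
  2·area = 6
  edge (5, 16)→(8, 16): d=(3,0) top-left  bias=+0
  edge (8, 16)→(8, 18): d=(0,2) right/bottom  bias=-1
  edge (8, 18)→(5, 16): d=(-3,-2) top-left  bias=+0
    (3,8)@(7, 17): e=[3,2,1] → X
    (4,8)@(9, 17): e=[3,-2,5] → .
  covered (1 px):
    . . . . . . . . . .
    . . . . . . . . . .
    . . . . . . . . . .
    . . . . . . . . . .
    . . . . . . . . . .
    . . . . . . . . . .
    . . . . . . . . . .
    . . . . . . . . . .
    . . . X . . . . . .
T3:
  2·area = 34  (B↔C swapped to make it positive)
  edge (12, 17)→(4, 8): d=(-8,-9) top-left  bias=+0
  edge (4, 8)→(6, 6): d=(2,-2) top-left  bias=+0
  edge (6, 6)→(12, 17): d=(6,11) right/bottom  bias=-1
    (5,0)@(11, 1): e=[119,0,-85] → .  [on edge]
    (4,1)@(9, 3): e=[85,0,-51] → .  [on edge]
    (3,2)@(7, 5): e=[51,0,-17] → .  [on edge]
    (2,3)@(5, 7): e=[17,0,17] → X  [on edge]
    (3,3)@(7, 7): e=[35,4,-5] → .
    (1,4)@(3, 9): e=[-17,0,51] → .  [on edge]
    (2,4)@(5, 9): e=[1,4,29] → X
    (3,4)@(7, 9): e=[19,8,7] → X
    (4,4)@(9, 9): e=[37,12,-15] → .
    (0,5)@(1, 11): e=[-51,0,85] → .  [on edge]
    (2,5)@(5, 11): e=[-15,8,41] → .
    (3,5)@(7, 11): e=[3,12,19] → X
  covered (5 px):
    . . . . . . . . . .
    . . . . . . . . . .
    . . . . . . . . . .
    . . X . . . . . . .
    . . X X . . . . . .
    . . . X . . . . . .
    . . . . X . . . . .
    . . . . . . . . . .
    . . . . . . . . . .
T4:
  2·area = 100
  edge (0, 2)→(12, 0): d=(12,-2) top-left  bias=+0
  edge (12, 0)→(2, 10): d=(-10,10) right/bottom  bias=-1
  edge (2, 10)→(0, 2): d=(-2,-8) top-left  bias=+0
    (3,0)@(7, 1): e=[2,40,58] → X
    (4,0)@(9, 1): e=[6,20,74] → X
    (5,0)@(11, 1): e=[10,0,90] → .  [on edge]
    (0,1)@(1, 3): e=[14,80,6] → X
    (1,1)@(3, 3): e=[18,60,22] → X
    (2,1)@(5, 3): e=[22,40,38] → X
    (4,1)@(9, 3): e=[30,0,70] → .  [on edge]
    (0,2)@(1, 5): e=[38,60,2] → X
    (3,2)@(7, 5): e=[50,0,50] → .  [on edge]
    (0,3)@(1, 7): e=[62,40,-2] → .
    (1,3)@(3, 7): e=[66,20,14] → X
    (2,3)@(5, 7): e=[70,0,30] → .  [on edge]
    (1,4)@(3, 9): e=[90,0,10] → .  [on edge]
    (0,5)@(1, 11): e=[110,0,-10] → .  [on edge]
  covered (10 px):
    . . . X X . . . . .
    X X X X . . . . . .
    X X X . . . . . . .
    . X . . . . . . . .
    . . . . . . . . . .
    . . . . . . . . . .
    . . . . . . . . . .
    . . . . . . . . . .
    . . . . . . . . . .

Result: [60,22,18]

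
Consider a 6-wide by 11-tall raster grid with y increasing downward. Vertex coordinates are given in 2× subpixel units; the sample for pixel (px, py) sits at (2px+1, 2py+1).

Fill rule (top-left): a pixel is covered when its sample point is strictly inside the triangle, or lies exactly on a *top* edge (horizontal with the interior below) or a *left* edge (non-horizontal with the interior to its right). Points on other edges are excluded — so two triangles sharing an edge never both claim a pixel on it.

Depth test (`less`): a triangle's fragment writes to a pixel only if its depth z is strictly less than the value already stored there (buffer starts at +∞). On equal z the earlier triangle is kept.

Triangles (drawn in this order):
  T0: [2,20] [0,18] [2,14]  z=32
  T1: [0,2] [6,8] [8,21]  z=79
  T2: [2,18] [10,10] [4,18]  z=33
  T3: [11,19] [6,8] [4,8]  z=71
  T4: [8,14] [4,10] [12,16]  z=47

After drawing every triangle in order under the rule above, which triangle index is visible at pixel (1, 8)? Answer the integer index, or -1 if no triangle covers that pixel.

T0:
  2·area = 12
  edge (2, 20)→(0, 18): d=(-2,-2) top-left  bias=+0
  edge (0, 18)→(2, 14): d=(2,-4) top-left  bias=+0
  edge (2, 14)→(2, 20): d=(0,6) right/bottom  bias=-1
    (0,8)@(1, 17): e=[4,2,6] → X
    (1,8)@(3, 17): e=[8,10,-6] → .
    (0,9)@(1, 19): e=[0,6,6] → X  [on edge]
    (1,9)@(3, 19): e=[4,14,-6] → .
    (0,10)@(1, 21): e=[-4,10,6] → .
    (1,10)@(3, 21): e=[0,18,-6] → .  [on edge]
  covered (2 px):
    . . . . . .
    . . . . . .
    . . . . . .
    . . . . . .
    . . . . . .
    . . . . . .
    . . . . . .
    . . . . . .
    X . . . . .
    X . . . . .
    . . . . . .
T1:
  2·area = 66
  edge (0, 2)→(6, 8): d=(6,6) right/bottom  bias=-1
  edge (6, 8)→(8, 21): d=(2,13) right/bottom  bias=-1
  edge (8, 21)→(0, 2): d=(-8,-19) top-left  bias=+0
    (0,1)@(1, 3): e=[0,55,11] → .  [on edge]
    (1,2)@(3, 5): e=[0,33,33] → .  [on edge]
    (1,3)@(3, 7): e=[12,37,17] → X
    (2,3)@(5, 7): e=[0,11,55] → .  [on edge]
    (1,4)@(3, 9): e=[24,41,1] → X
    (2,4)@(5, 9): e=[12,15,39] → X
    (3,4)@(7, 9): e=[0,-11,77] → .  [on edge]
    (1,5)@(3, 11): e=[36,45,-15] → .
    (2,5)@(5, 11): e=[24,19,23] → X
    (3,5)@(7, 11): e=[12,-7,61] → .
    (4,5)@(9, 11): e=[0,-33,99] → .  [on edge]
    (2,6)@(5, 13): e=[36,23,7] → X
    (5,6)@(11, 13): e=[0,-55,121] → .  [on edge]
  covered (7 px):
    . . . . . .
    . . . . . .
    . . . . . .
    . X . . . .
    . X X . . .
    . . X . . .
    . . X . . .
    . . . X . .
    . . . X . .
    . . . . . .
    . . . . . .
T2:
  2·area = 16
  edge (2, 18)→(10, 10): d=(8,-8) top-left  bias=+0
  edge (10, 10)→(4, 18): d=(-6,8) right/bottom  bias=-1
  edge (4, 18)→(2, 18): d=(-2,0) right/bottom  bias=-1
    (5,4)@(11, 9): e=[0,-2,18] → .  [on edge]
    (4,5)@(9, 11): e=[0,2,14] → X  [on edge]
    (5,5)@(11, 11): e=[16,-14,14] → .
    (3,6)@(7, 13): e=[0,6,10] → X  [on edge]
    (4,6)@(9, 13): e=[16,-10,10] → .
    (2,7)@(5, 15): e=[0,10,6] → X  [on edge]
    (3,7)@(7, 15): e=[16,-6,6] → .
    (1,8)@(3, 17): e=[0,14,2] → X  [on edge]
    (2,8)@(5, 17): e=[16,-2,2] → .
    (0,9)@(1, 19): e=[0,18,-2] → .  [on edge]
    (1,9)@(3, 19): e=[16,2,-2] → .
  covered (4 px):
    . . . . . .
    . . . . . .
    . . . . . .
    . . . . . .
    . . . . . .
    . . . . X .
    . . . X . .
    . . X . . .
    . X . . . .
    . . . . . .
    . . . . . .
T3:
  2·area = 22  (B↔C swapped to make it positive)
  edge (11, 19)→(4, 8): d=(-7,-11) top-left  bias=+0
  edge (4, 8)→(6, 8): d=(2,0) top-left  bias=+0
  edge (6, 8)→(11, 19): d=(5,11) right/bottom  bias=-1
    (2,4)@(5, 9): e=[4,2,16] → X
    (3,4)@(7, 9): e=[26,2,-6] → .
    (2,5)@(5, 11): e=[-10,6,26] → .
    (3,5)@(7, 11): e=[12,6,4] → X
    (4,5)@(9, 11): e=[34,6,-18] → .
    (3,6)@(7, 13): e=[-2,10,14] → .
    (4,7)@(9, 15): e=[6,14,2] → X
    (5,7)@(11, 15): e=[28,14,-20] → .
    (4,8)@(9, 17): e=[-8,18,12] → .
    (5,9)@(11, 19): e=[0,22,0] → .  [on edge]
  covered (3 px):
    . . . . . .
    . . . . . .
    . . . . . .
    . . . . . .
    . . X . . .
    . . . X . .
    . . . . . .
    . . . . X .
    . . . . . .
    . . . . . .
    . . . . . .
T4:
  2·area = 8
  edge (8, 14)→(4, 10): d=(-4,-4) top-left  bias=+0
  edge (4, 10)→(12, 16): d=(8,6) right/bottom  bias=-1
  edge (12, 16)→(8, 14): d=(-4,-2) top-left  bias=+0
    (0,3)@(1, 7): e=[0,-6,14] → .  [on edge]
    (1,4)@(3, 9): e=[0,-2,10] → .  [on edge]
    (2,5)@(5, 11): e=[0,2,6] → X  [on edge]
    (3,5)@(7, 11): e=[8,-10,10] → .
    (2,6)@(5, 13): e=[-8,18,-2] → .
    (3,6)@(7, 13): e=[0,6,2] → X  [on edge]
    (4,6)@(9, 13): e=[8,-6,6] → .
    (3,7)@(7, 15): e=[-8,22,-6] → .
    (4,7)@(9, 15): e=[0,10,-2] → .  [on edge]
    (5,8)@(11, 17): e=[0,14,-6] → .  [on edge]
  covered (2 px):
    . . . . . .
    . . . . . .
    . . . . . .
    . . . . . .
    . . . . . .
    . . X . . .
    . . . X . .
    . . . . . .
    . . . . . .
    . . . . . .
    . . . . . .

Z-buffer (winner per pixel, '.' = empty):
  . . . . . .
  . . . . . .
  . . . . . .
  . 1 . . . .
  . 1 3 . . .
  . . 4 3 2 .
  . . 1 2 . .
  . . 2 1 3 .
  0 2 . 1 . .
  0 . . . . .
  . . . . . .

Answer: 2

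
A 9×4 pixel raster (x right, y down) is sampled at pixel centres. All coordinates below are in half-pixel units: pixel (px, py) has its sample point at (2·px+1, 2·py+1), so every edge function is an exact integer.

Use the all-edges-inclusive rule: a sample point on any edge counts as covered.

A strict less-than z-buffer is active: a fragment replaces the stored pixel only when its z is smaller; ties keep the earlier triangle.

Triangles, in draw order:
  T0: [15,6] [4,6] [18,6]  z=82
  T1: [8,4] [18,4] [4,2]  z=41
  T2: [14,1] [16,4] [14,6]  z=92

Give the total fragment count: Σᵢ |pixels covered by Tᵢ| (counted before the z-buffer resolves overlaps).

T0:
  degenerate (2·area = 0) — covers nothing
T1:
  2·area = 20  (B↔C swapped to make it positive)
  edge (8, 4)→(4, 2): d=(-4,-2) inclusive
  edge (4, 2)→(18, 4): d=(14,2) inclusive
  edge (18, 4)→(8, 4): d=(-10,0) inclusive
    (3,1)@(7, 3): e=[2,8,10] → X
    (4,1)@(9, 3): e=[6,4,10] → X
    (5,1)@(11, 3): e=[10,0,10] → X  [on edge]
    (6,1)@(13, 3): e=[14,-4,10] → .
    (3,2)@(7, 5): e=[-6,36,-10] → .
    (4,2)@(9, 5): e=[-2,32,-10] → .
    (5,2)@(11, 5): e=[2,28,-10] → .
  covered (3 px):
    . . . . . . . . .
    . . . X X X . . .
    . . . . . . . . .
    . . . . . . . . .
T2:
  2·area = 10
  edge (14, 1)→(16, 4): d=(2,3) inclusive
  edge (16, 4)→(14, 6): d=(-2,2) inclusive
  edge (14, 6)→(14, 1): d=(0,-5) inclusive
    (7,1)@(15, 3): e=[1,4,5] → X
    (8,1)@(17, 3): e=[-5,0,15] → .  [on edge]
    (7,2)@(15, 5): e=[5,0,5] → X  [on edge]
    (8,2)@(17, 5): e=[-1,-4,15] → .
    (6,3)@(13, 7): e=[15,0,-5] → .  [on edge]
    (7,3)@(15, 7): e=[9,-4,5] → .
  covered (2 px):
    . . . . . . . . .
    . . . . . . . X .
    . . . . . . . X .
    . . . . . . . . .

Final: 5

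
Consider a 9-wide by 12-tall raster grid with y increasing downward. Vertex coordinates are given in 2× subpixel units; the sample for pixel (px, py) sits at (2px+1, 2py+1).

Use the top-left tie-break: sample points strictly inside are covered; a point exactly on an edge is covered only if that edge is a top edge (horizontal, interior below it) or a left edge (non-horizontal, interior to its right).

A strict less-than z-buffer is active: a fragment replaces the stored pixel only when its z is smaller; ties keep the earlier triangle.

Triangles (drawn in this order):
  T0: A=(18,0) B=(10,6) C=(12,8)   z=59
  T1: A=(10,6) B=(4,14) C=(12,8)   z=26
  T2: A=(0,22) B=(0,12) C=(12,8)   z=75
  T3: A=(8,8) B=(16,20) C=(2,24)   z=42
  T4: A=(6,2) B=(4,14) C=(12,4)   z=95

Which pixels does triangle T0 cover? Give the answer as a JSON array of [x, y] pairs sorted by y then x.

T0:
  2·area = 28  (B↔C swapped to make it positive)
  edge (18, 0)→(12, 8): d=(-6,8) right/bottom  bias=-1
  edge (12, 8)→(10, 6): d=(-2,-2) top-left  bias=+0
  edge (10, 6)→(18, 0): d=(8,-6) top-left  bias=+0
    (2,0)@(5, 1): e=[98,0,-70] → ·  [on edge]
    (8,0)@(17, 1): e=[2,24,2] → #
    (3,1)@(7, 3): e=[70,0,-42] → ·  [on edge]
    (7,1)@(15, 3): e=[6,16,6] → #
    (8,1)@(17, 3): e=[-10,20,18] → ·
    (4,2)@(9, 5): e=[42,0,-14] → ·  [on edge]
    (6,2)@(13, 5): e=[10,8,10] → #
    (7,2)@(15, 5): e=[-6,12,22] → ·
    (5,3)@(11, 7): e=[14,0,14] → #  [on edge]
    (6,3)@(13, 7): e=[-2,4,26] → ·
    (5,4)@(11, 9): e=[2,-4,30] → ·
    (6,4)@(13, 9): e=[-14,0,42] → ·  [on edge]
    (7,5)@(15, 11): e=[-42,0,70] → ·  [on edge]
    (8,6)@(17, 13): e=[-70,0,98] → ·  [on edge]
  covered (4 px):
    · · · · · · · · #
    · · · · · · · # ·
    · · · · · · # · ·
    · · · · · # · · ·
    · · · · · · · · ·
    · · · · · · · · ·
    · · · · · · · · ·
    · · · · · · · · ·
    · · · · · · · · ·
    · · · · · · · · ·
    · · · · · · · · ·
    · · · · · · · · ·
T1:
  2·area = 28  (B↔C swapped to make it positive)
  edge (10, 6)→(12, 8): d=(2,2) right/bottom  bias=-1
  edge (12, 8)→(4, 14): d=(-8,6) right/bottom  bias=-1
  edge (4, 14)→(10, 6): d=(6,-8) top-left  bias=+0
    (2,0)@(5, 1): e=[0,98,-70] → ·  [on edge]
    (3,1)@(7, 3): e=[0,70,-42] → ·  [on edge]
    (4,2)@(9, 5): e=[0,42,-14] → ·  [on edge]
    (5,3)@(11, 7): e=[0,14,14] → ·  [on edge]
    (4,4)@(9, 9): e=[8,10,10] → #
    (5,4)@(11, 9): e=[4,-2,26] → ·
    (6,4)@(13, 9): e=[0,-14,42] → ·  [on edge]
    (3,5)@(7, 11): e=[16,6,6] → #
    (4,5)@(9, 11): e=[12,-6,22] → ·
    (7,5)@(15, 11): e=[0,-42,70] → ·  [on edge]
    (2,6)@(5, 13): e=[24,2,2] → #
    (3,6)@(7, 13): e=[20,-10,18] → ·
    (8,6)@(17, 13): e=[0,-70,98] → ·  [on edge]
  covered (3 px):
    · · · · · · · · ·
    · · · · · · · · ·
    · · · · · · · · ·
    · · · · · · · · ·
    · · · · # · · · ·
    · · · # · · · · ·
    · · # · · · · · ·
    · · · · · · · · ·
    · · · · · · · · ·
    · · · · · · · · ·
    · · · · · · · · ·
    · · · · · · · · ·
T2:
  2·area = 120
  edge (0, 22)→(0, 12): d=(0,-10) top-left  bias=+0
  edge (0, 12)→(12, 8): d=(12,-4) top-left  bias=+0
  edge (12, 8)→(0, 22): d=(-12,14) right/bottom  bias=-1
    (7,3)@(15, 7): e=[150,0,-30] → ·  [on edge]
    (4,4)@(9, 9): e=[90,0,30] → #  [on edge]
    (5,4)@(11, 9): e=[110,8,2] → #
    (6,4)@(13, 9): e=[130,16,-26] → ·
    (1,5)@(3, 11): e=[30,0,90] → #  [on edge]
    (2,5)@(5, 11): e=[50,8,62] → #
    (3,5)@(7, 11): e=[70,16,34] → #
    (5,5)@(11, 11): e=[110,32,-22] → ·
    (0,6)@(1, 13): e=[10,16,94] → #
    (4,6)@(9, 13): e=[90,48,-18] → ·
    (0,7)@(1, 15): e=[10,40,70] → #
    (3,7)@(7, 15): e=[70,64,-14] → ·
  covered (16 px):
    · · · · · · · · ·
    · · · · · · · · ·
    · · · · · · · · ·
    · · · · · · · · ·
    · · · · # # · · ·
    · # # # # · · · ·
    # # # # · · · · ·
    # # # · · · · · ·
    # # · · · · · · ·
    # · · · · · · · ·
    · · · · · · · · ·
    · · · · · · · · ·
T3:
  2·area = 200
  edge (8, 8)→(16, 20): d=(8,12) right/bottom  bias=-1
  edge (16, 20)→(2, 24): d=(-14,4) right/bottom  bias=-1
  edge (2, 24)→(8, 8): d=(6,-16) top-left  bias=+0
    (3,5)@(7, 11): e=[36,162,2] → #
    (4,5)@(9, 11): e=[12,154,34] → #
    (5,5)@(11, 11): e=[-12,146,66] → ·
    (3,6)@(7, 13): e=[52,134,14] → #
    (5,6)@(11, 13): e=[4,118,78] → #
    (6,6)@(13, 13): e=[-20,110,110] → ·
    (3,7)@(7, 15): e=[68,106,26] → #
    (6,7)@(13, 15): e=[-4,82,122] → ·
    (2,8)@(5, 17): e=[108,86,6] → #
    (6,8)@(13, 17): e=[12,54,134] → #
    (7,8)@(15, 17): e=[-12,46,166] → ·
    (2,9)@(5, 19): e=[124,58,18] → #
  covered (25 px):
    · · · · · · · · ·
    · · · · · · · · ·
    · · · · · · · · ·
    · · · · · · · · ·
    · · · · · · · · ·
    · · · # # · · · ·
    · · · # # # · · ·
    · · · # # # · · ·
    · · # # # # # · ·
    · · # # # # # # ·
    · · # # # # · · ·
    · # # · · · · · ·
T4:
  2·area = 76  (B↔C swapped to make it positive)
  edge (6, 2)→(12, 4): d=(6,2) right/bottom  bias=-1
  edge (12, 4)→(4, 14): d=(-8,10) right/bottom  bias=-1
  edge (4, 14)→(6, 2): d=(2,-12) top-left  bias=+0
    (1,0)@(3, 1): e=[0,114,-38] → ·  [on edge]
    (3,1)@(7, 3): e=[4,58,14] → #
    (4,1)@(9, 3): e=[0,38,38] → ·  [on edge]
    (3,2)@(7, 5): e=[16,42,18] → #
    (4,2)@(9, 5): e=[12,22,42] → #
    (5,2)@(11, 5): e=[8,2,66] → #
    (6,2)@(13, 5): e=[4,-18,90] → ·
    (7,2)@(15, 5): e=[0,-38,114] → ·  [on edge]
    (3,3)@(7, 7): e=[28,26,22] → #
    (5,3)@(11, 7): e=[20,-14,70] → ·
    (2,4)@(5, 9): e=[44,30,2] → #
    (4,4)@(9, 9): e=[36,-10,50] → ·
  covered (9 px):
    · · · · · · · · ·
    · · · # · · · · ·
    · · · # # # · · ·
    · · · # # · · · ·
    · · # # · · · · ·
    · · # · · · · · ·
    · · · · · · · · ·
    · · · · · · · · ·
    · · · · · · · · ·
    · · · · · · · · ·
    · · · · · · · · ·
    · · · · · · · · ·

Final: [[8,0],[7,1],[6,2],[5,3]]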